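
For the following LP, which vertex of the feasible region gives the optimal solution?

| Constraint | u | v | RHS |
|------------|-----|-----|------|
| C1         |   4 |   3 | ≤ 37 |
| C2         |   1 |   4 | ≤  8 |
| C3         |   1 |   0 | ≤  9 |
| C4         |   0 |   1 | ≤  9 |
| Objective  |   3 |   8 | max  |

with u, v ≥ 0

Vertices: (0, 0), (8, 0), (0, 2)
Evaluating z = 3u + 8v at each vertex:
  (0, 0): z = 0
  (8, 0): z = 24
  (0, 2): z = 16

The largest value is z = 24, attained at (8, 0).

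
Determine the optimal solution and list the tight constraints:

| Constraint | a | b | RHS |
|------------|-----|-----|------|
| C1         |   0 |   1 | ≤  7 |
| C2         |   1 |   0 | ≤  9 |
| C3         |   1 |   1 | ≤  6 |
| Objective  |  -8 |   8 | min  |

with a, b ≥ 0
Optimal: a = 6, b = 0
Slack at optimum:
  C1: slack = 7
  C2: slack = 3
  C3: slack = 0 (binding)
  a ≥ 0: a = 6
  b ≥ 0: b = 0 (binding)
Binding constraints: C3, b ≥ 0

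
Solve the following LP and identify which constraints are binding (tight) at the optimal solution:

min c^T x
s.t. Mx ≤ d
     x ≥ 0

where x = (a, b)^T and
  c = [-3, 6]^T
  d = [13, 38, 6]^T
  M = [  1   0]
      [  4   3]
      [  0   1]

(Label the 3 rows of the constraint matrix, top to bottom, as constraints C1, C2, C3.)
Optimal: a = 9.5, b = 0
Binding: C2, b ≥ 0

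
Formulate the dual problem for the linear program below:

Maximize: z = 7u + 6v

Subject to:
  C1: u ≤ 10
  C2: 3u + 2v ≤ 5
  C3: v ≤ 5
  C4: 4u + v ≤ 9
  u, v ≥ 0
Minimize: z = 10y1 + 5y2 + 5y3 + 9y4

Subject to:
  C1: -y1 - 3y2 - 4y4 ≤ -7
  C2: -2y2 - y3 - y4 ≤ -6
  y1, y2, y3, y4 ≥ 0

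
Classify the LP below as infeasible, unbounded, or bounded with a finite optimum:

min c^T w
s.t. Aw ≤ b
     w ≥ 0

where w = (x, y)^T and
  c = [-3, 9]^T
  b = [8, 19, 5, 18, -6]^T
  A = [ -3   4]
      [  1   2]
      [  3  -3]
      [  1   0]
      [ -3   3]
One constraint requires 3x - 3y ≤ 5, while the constraint -3x + 3y ≤ -6 is equivalent to 3x - 3y ≥ 6. Together they would need 6 ≤ 3x - 3y ≤ 5, which is impossible since 6 > 5. No point satisfies all constraints.

Infeasible — the constraint set is empty.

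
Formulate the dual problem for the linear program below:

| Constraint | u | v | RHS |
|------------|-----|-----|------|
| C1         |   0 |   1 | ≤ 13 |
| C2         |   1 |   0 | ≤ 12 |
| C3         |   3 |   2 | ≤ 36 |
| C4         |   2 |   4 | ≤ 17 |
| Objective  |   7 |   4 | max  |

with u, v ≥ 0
Minimize: z = 13y1 + 12y2 + 36y3 + 17y4

Subject to:
  C1: -y2 - 3y3 - 2y4 ≤ -7
  C2: -y1 - 2y3 - 4y4 ≤ -4
  y1, y2, y3, y4 ≥ 0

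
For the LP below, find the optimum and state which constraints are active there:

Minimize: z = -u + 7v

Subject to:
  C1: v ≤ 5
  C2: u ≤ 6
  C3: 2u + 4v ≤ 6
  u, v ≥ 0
Optimal: u = 3, v = 0
Slack at optimum:
  C1: slack = 5
  C2: slack = 3
  C3: slack = 0 (binding)
  u ≥ 0: u = 3
  v ≥ 0: v = 0 (binding)
Binding constraints: C3, v ≥ 0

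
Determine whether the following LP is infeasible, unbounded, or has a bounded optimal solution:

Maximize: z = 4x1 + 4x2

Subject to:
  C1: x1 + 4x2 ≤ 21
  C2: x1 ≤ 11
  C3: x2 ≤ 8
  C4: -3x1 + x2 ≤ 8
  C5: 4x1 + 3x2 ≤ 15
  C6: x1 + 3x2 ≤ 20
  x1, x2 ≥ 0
The point (0, 5) satisfies every constraint, so the LP is feasible; the constraints give x1 ≤ 11 and x2 ≤ 8, which with x1, x2 ≥ 0 keep the feasible region inside a bounded box. A feasible, bounded LP attains a finite optimum at a vertex.

Evaluating z = 4x1 + 4x2 at each vertex:
  (0, 0): z = 0
  (3.75, 0): z = 15
  (0, 5): z = 20

Bounded optimum: z* = 20 at (0, 5).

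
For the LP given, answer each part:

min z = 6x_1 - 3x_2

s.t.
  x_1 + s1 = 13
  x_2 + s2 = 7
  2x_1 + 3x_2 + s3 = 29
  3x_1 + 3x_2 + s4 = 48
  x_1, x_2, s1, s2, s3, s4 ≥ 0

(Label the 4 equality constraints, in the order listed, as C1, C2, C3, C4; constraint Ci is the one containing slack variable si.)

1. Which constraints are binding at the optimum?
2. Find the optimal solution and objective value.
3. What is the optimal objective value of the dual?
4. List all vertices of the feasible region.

1. C2, x_1 ≥ 0
2. x_1 = 0, x_2 = 7, z = -21
3. -21 (by strong duality, equal to the primal optimum)
4. (0, 0), (13, 0), (13, 1), (4, 7), (0, 7)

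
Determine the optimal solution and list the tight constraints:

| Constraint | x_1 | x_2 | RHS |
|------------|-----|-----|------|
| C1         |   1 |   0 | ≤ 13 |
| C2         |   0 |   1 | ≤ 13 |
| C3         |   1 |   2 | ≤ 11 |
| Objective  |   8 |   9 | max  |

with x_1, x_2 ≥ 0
Optimal: x_1 = 11, x_2 = 0
Binding: C3, x_2 ≥ 0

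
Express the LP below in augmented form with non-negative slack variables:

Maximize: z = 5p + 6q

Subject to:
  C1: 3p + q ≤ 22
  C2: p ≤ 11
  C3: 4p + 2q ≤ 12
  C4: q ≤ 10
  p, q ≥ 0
max z = 5p + 6q

s.t.
  3p + q + s1 = 22
  p + s2 = 11
  4p + 2q + s3 = 12
  q + s4 = 10
  p, q, s1, s2, s3, s4 ≥ 0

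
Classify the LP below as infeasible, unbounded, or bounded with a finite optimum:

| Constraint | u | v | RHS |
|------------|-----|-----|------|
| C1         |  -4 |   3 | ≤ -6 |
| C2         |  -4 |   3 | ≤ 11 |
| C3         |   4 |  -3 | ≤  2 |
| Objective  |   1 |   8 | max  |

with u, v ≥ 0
C3 requires 4u - 3v ≤ 2, while C1 (-4u + 3v ≤ -6) is equivalent to 4u - 3v ≥ 6. Together they would need 6 ≤ 4u - 3v ≤ 2, which is impossible since 6 > 2. No point satisfies all constraints.

The feasible region is empty; the LP is infeasible.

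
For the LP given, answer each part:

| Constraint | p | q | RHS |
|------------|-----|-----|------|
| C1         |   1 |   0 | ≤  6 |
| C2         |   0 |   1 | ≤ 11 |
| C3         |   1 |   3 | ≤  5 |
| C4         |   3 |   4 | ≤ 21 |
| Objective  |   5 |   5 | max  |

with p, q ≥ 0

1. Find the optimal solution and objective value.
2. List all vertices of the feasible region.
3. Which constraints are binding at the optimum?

1. p = 5, q = 0, z = 25
2. (0, 0), (5, 0), (0, 1.667)
3. C3, q ≥ 0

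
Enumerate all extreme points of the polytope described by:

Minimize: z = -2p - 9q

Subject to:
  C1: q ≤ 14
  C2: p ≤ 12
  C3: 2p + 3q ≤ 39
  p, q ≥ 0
Each vertex is the intersection of two constraint boundaries that also satisfies all remaining constraints:
  p = 0 and q = 0 → (0, 0)
  p = 12 and q = 0 → (12, 0)
  p = 12 and 2p + 3q = 39 → (12, 5)
  2p + 3q = 39 and p = 0 → (0, 13)

Vertices: (0, 0), (12, 0), (12, 5), (0, 13)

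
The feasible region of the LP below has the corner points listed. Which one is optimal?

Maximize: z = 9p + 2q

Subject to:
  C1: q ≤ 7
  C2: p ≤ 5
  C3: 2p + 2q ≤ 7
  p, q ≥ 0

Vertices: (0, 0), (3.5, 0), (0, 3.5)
(3.5, 0) with z = 31.5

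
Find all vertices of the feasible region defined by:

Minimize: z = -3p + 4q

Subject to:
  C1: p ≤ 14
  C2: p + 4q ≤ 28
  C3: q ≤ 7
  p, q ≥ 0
Each vertex is the intersection of two constraint boundaries that also satisfies all remaining constraints:
  p = 0 and q = 0 → (0, 0)
  p = 14 and q = 0 → (14, 0)
  p = 14 and p + 4q = 28 → (14, 3.5)
  p + 4q = 28 and q = 7 → (0, 7)

Vertices: (0, 0), (14, 0), (14, 3.5), (0, 7)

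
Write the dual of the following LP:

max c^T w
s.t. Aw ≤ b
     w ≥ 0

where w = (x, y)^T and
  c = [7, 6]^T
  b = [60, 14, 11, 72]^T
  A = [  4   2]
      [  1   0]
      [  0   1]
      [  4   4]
Minimize: z = 60y1 + 14y2 + 11y3 + 72y4

Subject to:
  C1: -4y1 - y2 - 4y4 ≤ -7
  C2: -2y1 - y3 - 4y4 ≤ -6
  y1, y2, y3, y4 ≥ 0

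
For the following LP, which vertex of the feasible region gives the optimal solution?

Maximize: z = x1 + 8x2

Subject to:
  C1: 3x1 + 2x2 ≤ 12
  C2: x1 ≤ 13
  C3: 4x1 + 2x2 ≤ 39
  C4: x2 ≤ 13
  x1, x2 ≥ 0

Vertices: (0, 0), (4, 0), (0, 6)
(0, 6) with z = 48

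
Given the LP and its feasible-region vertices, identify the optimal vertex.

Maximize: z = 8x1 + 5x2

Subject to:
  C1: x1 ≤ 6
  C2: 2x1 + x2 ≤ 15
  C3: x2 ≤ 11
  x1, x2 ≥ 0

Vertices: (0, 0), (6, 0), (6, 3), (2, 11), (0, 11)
Evaluating z = 8x1 + 5x2 at each vertex:
  (0, 0): z = 0
  (6, 0): z = 48
  (6, 3): z = 63
  (2, 11): z = 71
  (0, 11): z = 55

The largest value is z = 71, attained at (2, 11).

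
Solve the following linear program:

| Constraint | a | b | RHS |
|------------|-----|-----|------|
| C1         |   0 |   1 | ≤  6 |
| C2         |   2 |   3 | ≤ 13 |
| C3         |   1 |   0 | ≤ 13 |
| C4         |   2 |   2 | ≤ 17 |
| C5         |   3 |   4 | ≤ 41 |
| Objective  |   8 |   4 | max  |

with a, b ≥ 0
Each vertex is the intersection of two constraint boundaries that also satisfies all remaining constraints:
  a = 0 and b = 0 → (0, 0)
  2a + 3b = 13 and b = 0 → (6.5, 0)
  2a + 3b = 13 and a = 0 → (0, 4.333)

Evaluating z = 8a + 4b at each vertex:
  (0, 0): z = 0
  (6.5, 0): z = 52
  (0, 4.333): z = 17.33

The maximum is at (6.5, 0) with z = 52.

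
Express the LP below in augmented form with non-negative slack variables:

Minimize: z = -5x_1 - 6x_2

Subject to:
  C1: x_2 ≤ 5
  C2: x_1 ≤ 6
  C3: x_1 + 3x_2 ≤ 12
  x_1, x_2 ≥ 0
min z = -5x_1 - 6x_2

s.t.
  x_2 + s1 = 5
  x_1 + s2 = 6
  x_1 + 3x_2 + s3 = 12
  x_1, x_2, s1, s2, s3 ≥ 0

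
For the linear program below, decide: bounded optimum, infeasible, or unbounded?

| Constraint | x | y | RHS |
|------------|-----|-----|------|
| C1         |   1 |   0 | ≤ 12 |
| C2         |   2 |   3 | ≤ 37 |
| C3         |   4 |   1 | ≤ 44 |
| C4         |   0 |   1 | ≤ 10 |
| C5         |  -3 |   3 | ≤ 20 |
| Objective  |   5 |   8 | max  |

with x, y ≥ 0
The point (3.5, 10) satisfies every constraint, so the LP is feasible; the constraints give x ≤ 12 and y ≤ 10, which with x, y ≥ 0 keep the feasible region inside a bounded box. A feasible, bounded LP attains a finite optimum at a vertex.

Evaluating z = 5x + 8y at each vertex:
  (0, 0): z = 0
  (11, 0): z = 55
  (9.5, 6): z = 95.5
  (3.5, 10): z = 97.5
  (3.333, 10): z = 96.67
  (0, 6.667): z = 53.33

The LP has an optimal solution: (3.5, 10) with z = 97.5.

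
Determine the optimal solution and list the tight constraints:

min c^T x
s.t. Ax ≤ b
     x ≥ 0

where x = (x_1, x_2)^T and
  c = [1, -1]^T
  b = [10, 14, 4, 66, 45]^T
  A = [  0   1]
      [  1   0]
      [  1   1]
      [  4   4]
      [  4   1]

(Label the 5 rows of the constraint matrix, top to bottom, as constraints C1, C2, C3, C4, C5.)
Optimal: x_1 = 0, x_2 = 4
Slack at optimum:
  C1: slack = 6
  C2: slack = 14
  C3: slack = 0 (binding)
  C4: slack = 50
  C5: slack = 41
  x_1 ≥ 0: x_1 = 0 (binding)
  x_2 ≥ 0: x_2 = 4
Binding constraints: C3, x_1 ≥ 0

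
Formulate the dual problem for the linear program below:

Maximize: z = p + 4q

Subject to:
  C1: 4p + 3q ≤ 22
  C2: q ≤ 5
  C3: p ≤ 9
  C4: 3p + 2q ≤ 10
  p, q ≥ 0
Minimize: z = 22y1 + 5y2 + 9y3 + 10y4

Subject to:
  C1: -4y1 - y3 - 3y4 ≤ -1
  C2: -3y1 - y2 - 2y4 ≤ -4
  y1, y2, y3, y4 ≥ 0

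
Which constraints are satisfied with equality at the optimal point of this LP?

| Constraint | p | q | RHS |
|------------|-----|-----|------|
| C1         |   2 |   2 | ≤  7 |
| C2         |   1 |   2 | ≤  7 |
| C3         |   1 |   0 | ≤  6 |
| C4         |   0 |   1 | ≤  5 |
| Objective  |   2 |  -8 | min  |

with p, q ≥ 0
Optimal: p = 0, q = 3.5
Slack at optimum:
  C1: slack = 0 (binding)
  C2: slack = 0 (binding)
  C3: slack = 6
  C4: slack = 1.5
  p ≥ 0: p = 0 (binding)
  q ≥ 0: q = 3.5
Binding constraints: C1, C2, p ≥ 0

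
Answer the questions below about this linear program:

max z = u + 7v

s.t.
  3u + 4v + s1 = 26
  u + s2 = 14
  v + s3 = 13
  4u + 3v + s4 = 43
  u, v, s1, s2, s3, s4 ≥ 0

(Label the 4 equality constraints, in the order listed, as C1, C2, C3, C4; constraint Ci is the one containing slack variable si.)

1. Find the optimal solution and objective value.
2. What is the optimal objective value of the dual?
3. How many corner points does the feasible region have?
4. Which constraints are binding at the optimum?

1. u = 0, v = 6.5, z = 45.5
2. 45.5 (by strong duality, equal to the primal optimum)
3. 3
4. C1, u ≥ 0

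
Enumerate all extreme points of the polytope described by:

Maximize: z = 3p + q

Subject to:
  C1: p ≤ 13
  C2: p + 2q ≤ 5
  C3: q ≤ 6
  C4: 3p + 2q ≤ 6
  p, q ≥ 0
Each vertex is the intersection of two constraint boundaries that also satisfies all remaining constraints:
  p = 0 and q = 0 → (0, 0)
  3p + 2q = 6 and q = 0 → (2, 0)
  p + 2q = 5 and 3p + 2q = 6 → (0.5, 2.25)
  p + 2q = 5 and p = 0 → (0, 2.5)

Vertices: (0, 0), (2, 0), (0.5, 2.25), (0, 2.5)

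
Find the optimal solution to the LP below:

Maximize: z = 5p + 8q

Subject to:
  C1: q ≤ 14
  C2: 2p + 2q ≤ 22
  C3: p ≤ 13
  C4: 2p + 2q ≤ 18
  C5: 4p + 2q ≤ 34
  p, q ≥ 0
Each vertex is the intersection of two constraint boundaries that also satisfies all remaining constraints:
  p = 0 and q = 0 → (0, 0)
  4p + 2q = 34 and q = 0 → (8.5, 0)
  2p + 2q = 18 and 4p + 2q = 34 → (8, 1)
  2p + 2q = 18 and p = 0 → (0, 9)

Evaluating z = 5p + 8q at each vertex:
  (0, 0): z = 0
  (8.5, 0): z = 42.5
  (8, 1): z = 48
  (0, 9): z = 72

The maximum is at (0, 9) with z = 72.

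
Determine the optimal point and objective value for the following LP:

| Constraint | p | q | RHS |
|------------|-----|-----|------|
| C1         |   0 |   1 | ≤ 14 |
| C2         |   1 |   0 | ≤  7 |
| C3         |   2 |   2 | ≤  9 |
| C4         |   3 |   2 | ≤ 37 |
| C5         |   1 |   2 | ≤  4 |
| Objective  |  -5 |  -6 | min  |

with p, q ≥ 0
p = 4, q = 0, z = -20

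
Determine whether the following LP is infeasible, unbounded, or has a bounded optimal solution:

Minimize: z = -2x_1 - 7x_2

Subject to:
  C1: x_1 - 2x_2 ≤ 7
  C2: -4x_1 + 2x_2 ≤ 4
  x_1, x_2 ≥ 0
Feasible point: (0, 0) satisfies every constraint, so the LP is feasible.
Direction d = (1, 1): for each constraint row a, a·d ≤ 0 —
  (1)(1) + (-2)(1) = -1 ≤ 0
  (-4)(1) + (2)(1) = -2 ≤ 0
and d ≥ 0, so (0, 0) + t·d stays feasible for every t ≥ 0. Along this ray z = -2x_1 - 7x_2 changes by -9 per unit t, so z → −∞.

The LP is unbounded; z can be made arbitrarily small.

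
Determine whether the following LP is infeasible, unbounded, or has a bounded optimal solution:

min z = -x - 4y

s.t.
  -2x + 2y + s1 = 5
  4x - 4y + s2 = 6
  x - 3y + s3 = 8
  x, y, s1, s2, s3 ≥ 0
Feasible point: (0, 0) satisfies every constraint, so the LP is feasible.
Direction d = (1, 1): for each constraint row a, a·d ≤ 0 —
  (-2)(1) + (2)(1) = 0 ≤ 0
  (4)(1) + (-4)(1) = 0 ≤ 0
  (1)(1) + (-3)(1) = -2 ≤ 0
and d ≥ 0, so (0, 0) + t·d stays feasible for every t ≥ 0. Along this ray z = -x - 4y changes by -5 per unit t, so z → −∞.

Unbounded: there is a feasible ray along which z → −∞.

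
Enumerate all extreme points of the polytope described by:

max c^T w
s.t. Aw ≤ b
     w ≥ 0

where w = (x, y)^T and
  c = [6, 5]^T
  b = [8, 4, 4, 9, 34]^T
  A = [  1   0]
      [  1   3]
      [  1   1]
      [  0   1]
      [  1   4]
Each vertex is the intersection of two constraint boundaries that also satisfies all remaining constraints:
  x = 0 and y = 0 → (0, 0)
  x + 3y = 4 and x + y = 4 → (4, 0)
  x + 3y = 4 and x = 0 → (0, 1.333)

Vertices: (0, 0), (4, 0), (0, 1.333)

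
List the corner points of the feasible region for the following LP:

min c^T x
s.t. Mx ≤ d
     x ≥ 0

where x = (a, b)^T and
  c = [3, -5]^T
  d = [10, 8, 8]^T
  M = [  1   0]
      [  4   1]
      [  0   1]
Each vertex is the intersection of two constraint boundaries that also satisfies all remaining constraints:
  a = 0 and b = 0 → (0, 0)
  4a + b = 8 and b = 0 → (2, 0)
  4a + b = 8 and b = 8 → (0, 8)

Vertices: (0, 0), (2, 0), (0, 8)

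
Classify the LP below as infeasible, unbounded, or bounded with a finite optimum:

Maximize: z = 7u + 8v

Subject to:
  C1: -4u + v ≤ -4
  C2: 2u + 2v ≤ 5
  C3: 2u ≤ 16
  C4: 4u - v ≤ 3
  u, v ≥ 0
C4 requires 4u - v ≤ 3, while C1 (-4u + v ≤ -4) is equivalent to 4u - v ≥ 4. Together they would need 4 ≤ 4u - v ≤ 3, which is impossible since 4 > 3. No point satisfies all constraints.

Infeasible — the constraint set is empty.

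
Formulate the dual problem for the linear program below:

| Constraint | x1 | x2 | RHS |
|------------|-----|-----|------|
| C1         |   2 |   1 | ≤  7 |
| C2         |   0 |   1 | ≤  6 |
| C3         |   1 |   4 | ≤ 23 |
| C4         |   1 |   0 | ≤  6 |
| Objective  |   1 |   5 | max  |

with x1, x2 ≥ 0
Minimize: z = 7y1 + 6y2 + 23y3 + 6y4

Subject to:
  C1: -2y1 - y3 - y4 ≤ -1
  C2: -y1 - y2 - 4y3 ≤ -5
  y1, y2, y3, y4 ≥ 0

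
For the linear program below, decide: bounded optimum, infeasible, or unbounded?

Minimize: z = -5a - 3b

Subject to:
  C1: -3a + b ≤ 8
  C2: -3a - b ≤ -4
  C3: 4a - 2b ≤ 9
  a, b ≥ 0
Feasible point: (1, 1) satisfies every constraint, so the LP is feasible.
Direction d = (1, 3): for each constraint row a, a·d ≤ 0 —
  (-3)(1) + (1)(3) = 0 ≤ 0
  (-3)(1) + (-1)(3) = -6 ≤ 0
  (4)(1) + (-2)(3) = -2 ≤ 0
and d ≥ 0, so (1, 1) + t·d stays feasible for every t ≥ 0. Along this ray z = -5a - 3b changes by -14 per unit t, so z → −∞.

Unbounded: there is a feasible ray along which z → −∞.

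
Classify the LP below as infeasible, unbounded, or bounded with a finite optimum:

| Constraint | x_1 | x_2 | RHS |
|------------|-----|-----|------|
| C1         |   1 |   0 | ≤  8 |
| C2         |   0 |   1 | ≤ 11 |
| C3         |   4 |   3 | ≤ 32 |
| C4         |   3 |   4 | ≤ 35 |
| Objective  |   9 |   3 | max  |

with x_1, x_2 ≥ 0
The point (8, 0) satisfies every constraint, so the LP is feasible; the constraints give x_1 ≤ 8 and x_2 ≤ 11, which with x_1, x_2 ≥ 0 keep the feasible region inside a bounded box. A feasible, bounded LP attains a finite optimum at a vertex.

Evaluating z = 9x_1 + 3x_2 at each vertex:
  (0, 0): z = 0
  (8, 0): z = 72
  (3.286, 6.286): z = 48.43
  (0, 8.75): z = 26.25

Bounded optimum: z* = 72 at (8, 0).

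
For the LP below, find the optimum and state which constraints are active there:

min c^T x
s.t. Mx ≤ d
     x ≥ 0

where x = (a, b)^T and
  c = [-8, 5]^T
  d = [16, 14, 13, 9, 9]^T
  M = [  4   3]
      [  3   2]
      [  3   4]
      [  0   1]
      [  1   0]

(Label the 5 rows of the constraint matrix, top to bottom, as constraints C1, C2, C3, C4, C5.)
Optimal: a = 4, b = 0
Binding: C1, b ≥ 0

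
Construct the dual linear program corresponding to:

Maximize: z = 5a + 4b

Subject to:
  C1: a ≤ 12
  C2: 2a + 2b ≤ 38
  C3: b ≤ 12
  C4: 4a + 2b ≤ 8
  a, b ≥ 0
Minimize: z = 12y1 + 38y2 + 12y3 + 8y4

Subject to:
  C1: -y1 - 2y2 - 4y4 ≤ -5
  C2: -2y2 - y3 - 2y4 ≤ -4
  y1, y2, y3, y4 ≥ 0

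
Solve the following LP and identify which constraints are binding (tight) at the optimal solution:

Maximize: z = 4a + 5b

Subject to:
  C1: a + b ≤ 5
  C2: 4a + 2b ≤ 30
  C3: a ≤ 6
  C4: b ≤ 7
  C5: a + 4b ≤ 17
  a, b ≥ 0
Optimal: a = 1, b = 4
Slack at optimum:
  C1: slack = 0 (binding)
  C2: slack = 18
  C3: slack = 5
  C4: slack = 3
  C5: slack = 0 (binding)
  a ≥ 0: a = 1
  b ≥ 0: b = 4
Binding constraints: C1, C5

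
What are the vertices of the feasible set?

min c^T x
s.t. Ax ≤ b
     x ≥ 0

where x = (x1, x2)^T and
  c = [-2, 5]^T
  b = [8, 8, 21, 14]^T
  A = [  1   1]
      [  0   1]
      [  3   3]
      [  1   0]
Each vertex is the intersection of two constraint boundaries that also satisfies all remaining constraints:
  x1 = 0 and x2 = 0 → (0, 0)
  3x1 + 3x2 = 21 and x2 = 0 → (7, 0)
  3x1 + 3x2 = 21 and x1 = 0 → (0, 7)

Vertices: (0, 0), (7, 0), (0, 7)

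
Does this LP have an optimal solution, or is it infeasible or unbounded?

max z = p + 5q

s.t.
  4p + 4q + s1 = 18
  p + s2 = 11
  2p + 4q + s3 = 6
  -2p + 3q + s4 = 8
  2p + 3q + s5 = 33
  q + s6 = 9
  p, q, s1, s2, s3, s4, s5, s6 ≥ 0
The point (0, 1.5) satisfies every constraint, so the LP is feasible; the constraints give p ≤ 11 and q ≤ 9, which with p, q ≥ 0 keep the feasible region inside a bounded box. A feasible, bounded LP attains a finite optimum at a vertex.

Evaluating z = p + 5q at each vertex:
  (0, 0): z = 0
  (3, 0): z = 3
  (0, 1.5): z = 7.5

Feasible with finite optimum z* = 7.5 at (0, 1.5).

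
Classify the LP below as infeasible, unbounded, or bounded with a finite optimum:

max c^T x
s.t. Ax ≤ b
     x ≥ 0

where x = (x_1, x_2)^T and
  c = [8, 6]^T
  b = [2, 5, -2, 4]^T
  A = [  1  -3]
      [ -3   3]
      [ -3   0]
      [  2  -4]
Feasible point: (1, 0) satisfies every constraint, so the LP is feasible.
Direction d = (1, 1): for each constraint row a, a·d ≤ 0 —
  (1)(1) + (-3)(1) = -2 ≤ 0
  (-3)(1) + (3)(1) = 0 ≤ 0
  (-3)(1) + (0)(1) = -3 ≤ 0
  (2)(1) + (-4)(1) = -2 ≤ 0
and d ≥ 0, so (1, 0) + t·d stays feasible for every t ≥ 0. Along this ray z = 8x_1 + 6x_2 changes by 14 per unit t, so z → +∞.

Unbounded: there is a feasible ray along which z → +∞.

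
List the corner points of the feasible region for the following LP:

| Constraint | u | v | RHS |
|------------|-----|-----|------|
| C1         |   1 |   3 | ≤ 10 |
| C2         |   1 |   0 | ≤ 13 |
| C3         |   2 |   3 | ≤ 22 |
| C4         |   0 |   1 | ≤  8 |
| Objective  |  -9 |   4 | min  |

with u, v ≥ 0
Each vertex is the intersection of two constraint boundaries that also satisfies all remaining constraints:
  u = 0 and v = 0 → (0, 0)
  u + 3v = 10 and v = 0 → (10, 0)
  u + 3v = 10 and u = 0 → (0, 3.333)

Vertices: (0, 0), (10, 0), (0, 3.333)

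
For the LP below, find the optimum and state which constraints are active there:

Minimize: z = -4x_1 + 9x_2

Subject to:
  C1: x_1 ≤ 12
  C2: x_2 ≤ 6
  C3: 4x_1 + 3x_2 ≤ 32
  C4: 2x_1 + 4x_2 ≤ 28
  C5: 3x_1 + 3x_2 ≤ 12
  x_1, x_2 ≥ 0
Optimal: x_1 = 4, x_2 = 0
Binding: C5, x_2 ≥ 0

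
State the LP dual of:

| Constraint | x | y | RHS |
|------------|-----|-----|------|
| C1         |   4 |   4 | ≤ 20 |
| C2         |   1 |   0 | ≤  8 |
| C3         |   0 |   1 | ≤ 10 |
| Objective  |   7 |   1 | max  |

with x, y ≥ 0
Minimize: z = 20y1 + 8y2 + 10y3

Subject to:
  C1: -4y1 - y2 ≤ -7
  C2: -4y1 - y3 ≤ -1
  y1, y2, y3 ≥ 0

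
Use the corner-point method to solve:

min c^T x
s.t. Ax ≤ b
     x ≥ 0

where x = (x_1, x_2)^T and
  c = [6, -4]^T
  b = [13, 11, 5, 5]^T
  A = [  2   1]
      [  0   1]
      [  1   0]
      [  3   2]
Each vertex is the intersection of two constraint boundaries that also satisfies all remaining constraints:
  x_1 = 0 and x_2 = 0 → (0, 0)
  3x_1 + 2x_2 = 5 and x_2 = 0 → (1.667, 0)
  3x_1 + 2x_2 = 5 and x_1 = 0 → (0, 2.5)

Evaluating z = 6x_1 - 4x_2 at each vertex:
  (0, 0): z = 0
  (1.667, 0): z = 10
  (0, 2.5): z = -10

The minimum is at (0, 2.5) with z = -10.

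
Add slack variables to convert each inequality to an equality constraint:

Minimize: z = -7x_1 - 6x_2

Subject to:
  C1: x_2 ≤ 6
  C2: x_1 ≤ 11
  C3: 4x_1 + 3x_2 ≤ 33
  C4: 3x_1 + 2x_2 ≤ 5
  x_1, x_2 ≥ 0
min z = -7x_1 - 6x_2

s.t.
  x_2 + s1 = 6
  x_1 + s2 = 11
  4x_1 + 3x_2 + s3 = 33
  3x_1 + 2x_2 + s4 = 5
  x_1, x_2, s1, s2, s3, s4 ≥ 0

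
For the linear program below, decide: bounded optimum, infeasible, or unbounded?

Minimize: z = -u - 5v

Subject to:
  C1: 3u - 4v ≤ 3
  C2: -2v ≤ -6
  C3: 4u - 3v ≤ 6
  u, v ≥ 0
Feasible point: (0, 3) satisfies every constraint, so the LP is feasible.
Direction d = (0, 1): for each constraint row a, a·d ≤ 0 —
  (3)(0) + (-4)(1) = -4 ≤ 0
  (0)(0) + (-2)(1) = -2 ≤ 0
  (4)(0) + (-3)(1) = -3 ≤ 0
and d ≥ 0, so (0, 3) + t·d stays feasible for every t ≥ 0. Along this ray z = -u - 5v changes by -5 per unit t, so z → −∞.

Unbounded — the objective can decrease without bound over the feasible region.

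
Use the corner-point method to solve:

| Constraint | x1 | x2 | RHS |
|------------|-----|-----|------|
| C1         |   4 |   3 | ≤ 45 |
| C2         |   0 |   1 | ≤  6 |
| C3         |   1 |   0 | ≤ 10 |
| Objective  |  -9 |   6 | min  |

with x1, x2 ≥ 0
Each vertex is the intersection of two constraint boundaries that also satisfies all remaining constraints:
  x1 = 0 and x2 = 0 → (0, 0)
  x1 = 10 and x2 = 0 → (10, 0)
  4x1 + 3x2 = 45 and x1 = 10 → (10, 1.667)
  4x1 + 3x2 = 45 and x2 = 6 → (6.75, 6)
  x2 = 6 and x1 = 0 → (0, 6)

Evaluating z = -9x1 + 6x2 at each vertex:
  (0, 0): z = 0
  (10, 0): z = -90
  (10, 1.667): z = -80
  (6.75, 6): z = -24.75
  (0, 6): z = 36

The minimum is at (10, 0) with z = -90.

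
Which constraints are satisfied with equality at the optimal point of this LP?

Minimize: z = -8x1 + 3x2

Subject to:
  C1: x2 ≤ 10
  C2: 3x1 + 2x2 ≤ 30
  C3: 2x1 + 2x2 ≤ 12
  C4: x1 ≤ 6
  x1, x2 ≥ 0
Optimal: x1 = 6, x2 = 0
Binding: C3, C4, x2 ≥ 0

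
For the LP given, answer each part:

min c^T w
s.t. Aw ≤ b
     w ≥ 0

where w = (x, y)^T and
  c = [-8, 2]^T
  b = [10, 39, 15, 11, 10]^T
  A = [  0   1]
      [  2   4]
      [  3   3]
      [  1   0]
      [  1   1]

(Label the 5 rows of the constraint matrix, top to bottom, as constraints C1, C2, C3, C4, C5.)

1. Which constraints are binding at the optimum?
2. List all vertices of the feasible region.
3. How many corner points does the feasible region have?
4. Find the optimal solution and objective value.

1. C3, y ≥ 0
2. (0, 0), (5, 0), (0, 5)
3. 3
4. x = 5, y = 0, z = -40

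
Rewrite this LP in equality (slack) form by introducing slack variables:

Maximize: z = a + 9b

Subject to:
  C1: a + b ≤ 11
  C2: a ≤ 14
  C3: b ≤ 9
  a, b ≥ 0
max z = a + 9b

s.t.
  a + b + s1 = 11
  a + s2 = 14
  b + s3 = 9
  a, b, s1, s2, s3 ≥ 0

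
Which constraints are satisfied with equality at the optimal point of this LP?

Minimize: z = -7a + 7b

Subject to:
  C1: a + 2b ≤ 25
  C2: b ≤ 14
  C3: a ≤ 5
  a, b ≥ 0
Optimal: a = 5, b = 0
Slack at optimum:
  C1: slack = 20
  C2: slack = 14
  C3: slack = 0 (binding)
  a ≥ 0: a = 5
  b ≥ 0: b = 0 (binding)
Binding constraints: C3, b ≥ 0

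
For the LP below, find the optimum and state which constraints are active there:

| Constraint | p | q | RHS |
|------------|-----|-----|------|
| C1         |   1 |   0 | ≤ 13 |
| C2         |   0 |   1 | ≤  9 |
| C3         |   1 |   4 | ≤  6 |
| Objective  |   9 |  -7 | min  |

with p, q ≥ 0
Optimal: p = 0, q = 1.5
Slack at optimum:
  C1: slack = 13
  C2: slack = 7.5
  C3: slack = 0 (binding)
  p ≥ 0: p = 0 (binding)
  q ≥ 0: q = 1.5
Binding constraints: C3, p ≥ 0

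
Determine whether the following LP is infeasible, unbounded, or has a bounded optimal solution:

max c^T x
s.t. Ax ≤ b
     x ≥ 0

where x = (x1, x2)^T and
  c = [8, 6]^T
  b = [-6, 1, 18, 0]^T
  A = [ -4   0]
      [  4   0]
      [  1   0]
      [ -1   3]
One constraint requires 4x1 ≤ 1, while the constraint -4x1 ≤ -6 is equivalent to 4x1 ≥ 6. Together they would need 6 ≤ 4x1 ≤ 1, which is impossible since 6 > 1. No point satisfies all constraints.

The feasible region is empty; the LP is infeasible.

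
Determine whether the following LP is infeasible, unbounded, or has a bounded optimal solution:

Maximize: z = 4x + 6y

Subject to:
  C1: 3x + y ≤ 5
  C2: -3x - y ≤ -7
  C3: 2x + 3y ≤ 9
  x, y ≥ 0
C1 requires 3x + y ≤ 5, while C2 (-3x - y ≤ -7) is equivalent to 3x + y ≥ 7. Together they would need 7 ≤ 3x + y ≤ 5, which is impossible since 7 > 5. No point satisfies all constraints.

Infeasible — the constraint set is empty.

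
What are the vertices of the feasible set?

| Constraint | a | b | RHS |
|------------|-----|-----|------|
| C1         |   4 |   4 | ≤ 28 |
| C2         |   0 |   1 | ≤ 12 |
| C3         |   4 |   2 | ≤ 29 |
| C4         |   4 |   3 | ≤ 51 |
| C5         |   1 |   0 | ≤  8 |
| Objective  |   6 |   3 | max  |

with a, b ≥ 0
Each vertex is the intersection of two constraint boundaries that also satisfies all remaining constraints:
  a = 0 and b = 0 → (0, 0)
  4a + 4b = 28 and b = 0 → (7, 0)
  4a + 4b = 28 and a = 0 → (0, 7)

Vertices: (0, 0), (7, 0), (0, 7)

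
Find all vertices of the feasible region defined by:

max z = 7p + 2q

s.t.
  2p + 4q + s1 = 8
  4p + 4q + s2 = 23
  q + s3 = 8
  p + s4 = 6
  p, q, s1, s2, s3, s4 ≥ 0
Each vertex is the intersection of two constraint boundaries that also satisfies all remaining constraints:
  p = 0 and q = 0 → (0, 0)
  2p + 4q = 8 and q = 0 → (4, 0)
  2p + 4q = 8 and p = 0 → (0, 2)

Vertices: (0, 0), (4, 0), (0, 2)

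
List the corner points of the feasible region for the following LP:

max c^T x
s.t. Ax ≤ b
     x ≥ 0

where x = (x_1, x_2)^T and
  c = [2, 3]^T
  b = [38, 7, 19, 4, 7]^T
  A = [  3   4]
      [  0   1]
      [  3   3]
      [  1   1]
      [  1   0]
Each vertex is the intersection of two constraint boundaries that also satisfies all remaining constraints:
  x_1 = 0 and x_2 = 0 → (0, 0)
  x_1 + x_2 = 4 and x_2 = 0 → (4, 0)
  x_1 + x_2 = 4 and x_1 = 0 → (0, 4)

Vertices: (0, 0), (4, 0), (0, 4)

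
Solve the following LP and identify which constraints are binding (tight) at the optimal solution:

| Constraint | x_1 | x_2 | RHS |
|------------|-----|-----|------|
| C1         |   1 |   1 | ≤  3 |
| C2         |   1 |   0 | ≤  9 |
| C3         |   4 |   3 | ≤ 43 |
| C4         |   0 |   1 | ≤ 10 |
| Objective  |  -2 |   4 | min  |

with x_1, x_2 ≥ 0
Optimal: x_1 = 3, x_2 = 0
Slack at optimum:
  C1: slack = 0 (binding)
  C2: slack = 6
  C3: slack = 31
  C4: slack = 10
  x_1 ≥ 0: x_1 = 3
  x_2 ≥ 0: x_2 = 0 (binding)
Binding constraints: C1, x_2 ≥ 0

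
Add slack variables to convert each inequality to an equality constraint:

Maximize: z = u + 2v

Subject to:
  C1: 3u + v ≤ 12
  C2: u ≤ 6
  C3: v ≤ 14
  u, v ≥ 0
max z = u + 2v

s.t.
  3u + v + s1 = 12
  u + s2 = 6
  v + s3 = 14
  u, v, s1, s2, s3 ≥ 0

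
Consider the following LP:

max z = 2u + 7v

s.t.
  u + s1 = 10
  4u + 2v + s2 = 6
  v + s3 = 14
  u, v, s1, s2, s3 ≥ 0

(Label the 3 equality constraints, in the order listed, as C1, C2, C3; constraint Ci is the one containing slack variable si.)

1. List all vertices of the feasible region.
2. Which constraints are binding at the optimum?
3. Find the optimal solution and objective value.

1. (0, 0), (1.5, 0), (0, 3)
2. C2, u ≥ 0
3. u = 0, v = 3, z = 21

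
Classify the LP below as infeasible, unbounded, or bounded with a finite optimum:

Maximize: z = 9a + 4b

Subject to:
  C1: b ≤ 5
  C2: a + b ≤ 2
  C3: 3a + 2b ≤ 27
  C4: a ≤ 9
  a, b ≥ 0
The point (2, 0) satisfies every constraint, so the LP is feasible; the constraints give a ≤ 9 and b ≤ 5, which with a, b ≥ 0 keep the feasible region inside a bounded box. A feasible, bounded LP attains a finite optimum at a vertex.

Evaluating z = 9a + 4b at each vertex:
  (0, 0): z = 0
  (2, 0): z = 18
  (0, 2): z = 8

The LP has an optimal solution: (2, 0) with z = 18.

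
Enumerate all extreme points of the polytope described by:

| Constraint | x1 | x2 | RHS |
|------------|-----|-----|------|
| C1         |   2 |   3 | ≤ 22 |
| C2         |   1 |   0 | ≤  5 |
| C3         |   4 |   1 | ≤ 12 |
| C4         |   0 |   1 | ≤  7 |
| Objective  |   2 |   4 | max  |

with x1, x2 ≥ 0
Each vertex is the intersection of two constraint boundaries that also satisfies all remaining constraints:
  x1 = 0 and x2 = 0 → (0, 0)
  4x1 + x2 = 12 and x2 = 0 → (3, 0)
  2x1 + 3x2 = 22 and 4x1 + x2 = 12 → (1.4, 6.4)
  2x1 + 3x2 = 22 and x2 = 7 → (0.5, 7)
  x2 = 7 and x1 = 0 → (0, 7)

Vertices: (0, 0), (3, 0), (1.4, 6.4), (0.5, 7), (0, 7)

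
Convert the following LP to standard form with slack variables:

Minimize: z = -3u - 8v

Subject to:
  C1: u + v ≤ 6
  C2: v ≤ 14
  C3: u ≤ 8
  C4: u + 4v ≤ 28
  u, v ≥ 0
min z = -3u - 8v

s.t.
  u + v + s1 = 6
  v + s2 = 14
  u + s3 = 8
  u + 4v + s4 = 28
  u, v, s1, s2, s3, s4 ≥ 0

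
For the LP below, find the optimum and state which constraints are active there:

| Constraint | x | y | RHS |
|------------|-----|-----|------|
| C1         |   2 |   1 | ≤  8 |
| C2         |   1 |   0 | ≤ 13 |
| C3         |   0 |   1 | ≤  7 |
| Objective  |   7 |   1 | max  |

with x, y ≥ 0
Optimal: x = 4, y = 0
Binding: C1, y ≥ 0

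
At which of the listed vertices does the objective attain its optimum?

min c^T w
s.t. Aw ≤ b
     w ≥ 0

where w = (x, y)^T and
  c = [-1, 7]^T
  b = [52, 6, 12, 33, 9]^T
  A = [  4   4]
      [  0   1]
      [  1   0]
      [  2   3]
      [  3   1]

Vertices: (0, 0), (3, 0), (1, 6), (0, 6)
Evaluating z = -x + 7y at each vertex:
  (0, 0): z = 0
  (3, 0): z = -3
  (1, 6): z = 41
  (0, 6): z = 42

The smallest value is z = -3, attained at (3, 0).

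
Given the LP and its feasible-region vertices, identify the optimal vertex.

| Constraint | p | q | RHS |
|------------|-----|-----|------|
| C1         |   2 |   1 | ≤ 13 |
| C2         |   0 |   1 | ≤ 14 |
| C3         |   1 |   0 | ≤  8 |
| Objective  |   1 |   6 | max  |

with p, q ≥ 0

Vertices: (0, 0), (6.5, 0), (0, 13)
Evaluating z = p + 6q at each vertex:
  (0, 0): z = 0
  (6.5, 0): z = 6.5
  (0, 13): z = 78

The largest value is z = 78, attained at (0, 13).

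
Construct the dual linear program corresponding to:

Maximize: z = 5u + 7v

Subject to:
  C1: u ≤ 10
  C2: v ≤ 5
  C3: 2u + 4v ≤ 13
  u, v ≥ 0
Minimize: z = 10y1 + 5y2 + 13y3

Subject to:
  C1: -y1 - 2y3 ≤ -5
  C2: -y2 - 4y3 ≤ -7
  y1, y2, y3 ≥ 0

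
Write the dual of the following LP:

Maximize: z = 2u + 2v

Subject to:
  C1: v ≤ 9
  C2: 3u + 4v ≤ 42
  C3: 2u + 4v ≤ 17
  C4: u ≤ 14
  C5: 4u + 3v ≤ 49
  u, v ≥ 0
Minimize: z = 9y1 + 42y2 + 17y3 + 14y4 + 49y5

Subject to:
  C1: -3y2 - 2y3 - y4 - 4y5 ≤ -2
  C2: -y1 - 4y2 - 4y3 - 3y5 ≤ -2
  y1, y2, y3, y4, y5 ≥ 0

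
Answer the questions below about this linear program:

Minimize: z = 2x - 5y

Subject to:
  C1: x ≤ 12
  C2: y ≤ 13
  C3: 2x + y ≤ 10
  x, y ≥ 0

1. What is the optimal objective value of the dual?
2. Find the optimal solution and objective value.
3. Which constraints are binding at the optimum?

1. -50 (by strong duality, equal to the primal optimum)
2. x = 0, y = 10, z = -50
3. C3, x ≥ 0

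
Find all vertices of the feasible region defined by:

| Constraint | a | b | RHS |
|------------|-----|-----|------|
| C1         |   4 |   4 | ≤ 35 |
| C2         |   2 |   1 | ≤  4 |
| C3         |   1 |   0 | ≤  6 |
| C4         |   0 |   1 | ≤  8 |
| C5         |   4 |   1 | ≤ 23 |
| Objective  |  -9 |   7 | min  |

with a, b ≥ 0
Each vertex is the intersection of two constraint boundaries that also satisfies all remaining constraints:
  a = 0 and b = 0 → (0, 0)
  2a + b = 4 and b = 0 → (2, 0)
  2a + b = 4 and a = 0 → (0, 4)

Vertices: (0, 0), (2, 0), (0, 4)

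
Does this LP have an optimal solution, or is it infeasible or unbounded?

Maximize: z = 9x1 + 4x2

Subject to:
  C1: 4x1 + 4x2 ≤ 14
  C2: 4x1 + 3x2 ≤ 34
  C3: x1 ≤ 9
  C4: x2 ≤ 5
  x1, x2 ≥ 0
The point (3.5, 0) satisfies every constraint, so the LP is feasible; the constraints give x1 ≤ 9 and x2 ≤ 5, which with x1, x2 ≥ 0 keep the feasible region inside a bounded box. A feasible, bounded LP attains a finite optimum at a vertex.

Evaluating z = 9x1 + 4x2 at each vertex:
  (0, 0): z = 0
  (3.5, 0): z = 31.5
  (0, 3.5): z = 14

The LP has an optimal solution: (3.5, 0) with z = 31.5.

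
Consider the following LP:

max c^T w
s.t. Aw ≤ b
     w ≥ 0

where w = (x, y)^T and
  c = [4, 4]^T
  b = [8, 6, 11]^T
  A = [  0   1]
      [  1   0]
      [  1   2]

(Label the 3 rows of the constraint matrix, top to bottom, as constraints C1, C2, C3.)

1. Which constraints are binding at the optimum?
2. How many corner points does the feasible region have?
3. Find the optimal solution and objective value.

1. C2, C3
2. 4
3. x = 6, y = 2.5, z = 34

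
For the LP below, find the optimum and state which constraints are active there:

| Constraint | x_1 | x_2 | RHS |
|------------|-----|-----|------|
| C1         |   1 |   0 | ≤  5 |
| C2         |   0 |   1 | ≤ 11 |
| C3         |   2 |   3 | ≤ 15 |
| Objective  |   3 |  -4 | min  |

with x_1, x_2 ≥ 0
Optimal: x_1 = 0, x_2 = 5
Slack at optimum:
  C1: slack = 5
  C2: slack = 6
  C3: slack = 0 (binding)
  x_1 ≥ 0: x_1 = 0 (binding)
  x_2 ≥ 0: x_2 = 5
Binding constraints: C3, x_1 ≥ 0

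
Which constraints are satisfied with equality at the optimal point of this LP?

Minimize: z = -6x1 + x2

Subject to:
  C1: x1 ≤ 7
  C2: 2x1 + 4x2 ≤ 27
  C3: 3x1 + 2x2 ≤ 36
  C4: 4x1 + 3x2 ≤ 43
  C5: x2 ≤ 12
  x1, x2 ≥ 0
Optimal: x1 = 7, x2 = 0
Binding: C1, x2 ≥ 0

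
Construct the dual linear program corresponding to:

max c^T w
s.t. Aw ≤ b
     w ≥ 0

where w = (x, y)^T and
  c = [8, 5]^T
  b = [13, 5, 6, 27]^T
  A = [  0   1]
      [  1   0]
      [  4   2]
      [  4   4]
Minimize: z = 13y1 + 5y2 + 6y3 + 27y4

Subject to:
  C1: -y2 - 4y3 - 4y4 ≤ -8
  C2: -y1 - 2y3 - 4y4 ≤ -5
  y1, y2, y3, y4 ≥ 0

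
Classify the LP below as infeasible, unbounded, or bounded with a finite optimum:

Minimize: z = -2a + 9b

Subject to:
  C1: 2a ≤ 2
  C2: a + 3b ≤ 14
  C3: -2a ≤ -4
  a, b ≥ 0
C1 requires 2a ≤ 2, while C3 (-2a ≤ -4) is equivalent to 2a ≥ 4. Together they would need 4 ≤ 2a ≤ 2, which is impossible since 4 > 2. No point satisfies all constraints.

The feasible region is empty; the LP is infeasible.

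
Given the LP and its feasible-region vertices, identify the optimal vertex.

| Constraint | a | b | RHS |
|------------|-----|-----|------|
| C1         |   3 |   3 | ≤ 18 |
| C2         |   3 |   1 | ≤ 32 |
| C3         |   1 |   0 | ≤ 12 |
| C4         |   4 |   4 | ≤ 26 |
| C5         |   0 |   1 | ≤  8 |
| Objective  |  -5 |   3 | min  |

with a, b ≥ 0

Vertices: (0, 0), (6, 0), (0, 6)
(6, 0) with z = -30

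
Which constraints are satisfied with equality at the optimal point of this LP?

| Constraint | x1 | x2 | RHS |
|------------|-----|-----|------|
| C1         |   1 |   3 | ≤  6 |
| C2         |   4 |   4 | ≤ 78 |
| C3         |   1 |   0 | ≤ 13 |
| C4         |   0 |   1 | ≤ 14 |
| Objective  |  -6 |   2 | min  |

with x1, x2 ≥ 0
Optimal: x1 = 6, x2 = 0
Binding: C1, x2 ≥ 0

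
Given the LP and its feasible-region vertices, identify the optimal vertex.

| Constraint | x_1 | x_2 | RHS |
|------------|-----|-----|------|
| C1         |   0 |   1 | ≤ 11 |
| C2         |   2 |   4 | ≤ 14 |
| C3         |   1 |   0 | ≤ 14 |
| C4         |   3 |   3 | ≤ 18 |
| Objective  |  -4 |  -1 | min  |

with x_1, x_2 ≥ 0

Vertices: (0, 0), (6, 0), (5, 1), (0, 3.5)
(6, 0) with z = -24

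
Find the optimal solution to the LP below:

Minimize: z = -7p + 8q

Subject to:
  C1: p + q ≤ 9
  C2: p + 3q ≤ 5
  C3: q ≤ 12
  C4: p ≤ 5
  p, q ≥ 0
p = 5, q = 0, z = -35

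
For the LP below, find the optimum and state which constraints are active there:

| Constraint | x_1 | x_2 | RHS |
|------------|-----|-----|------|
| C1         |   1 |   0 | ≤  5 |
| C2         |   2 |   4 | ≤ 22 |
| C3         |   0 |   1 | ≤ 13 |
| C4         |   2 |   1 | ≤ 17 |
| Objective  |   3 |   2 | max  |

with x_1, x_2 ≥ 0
Optimal: x_1 = 5, x_2 = 3
Slack at optimum:
  C1: slack = 0 (binding)
  C2: slack = 0 (binding)
  C3: slack = 10
  C4: slack = 4
  x_1 ≥ 0: x_1 = 5
  x_2 ≥ 0: x_2 = 3
Binding constraints: C1, C2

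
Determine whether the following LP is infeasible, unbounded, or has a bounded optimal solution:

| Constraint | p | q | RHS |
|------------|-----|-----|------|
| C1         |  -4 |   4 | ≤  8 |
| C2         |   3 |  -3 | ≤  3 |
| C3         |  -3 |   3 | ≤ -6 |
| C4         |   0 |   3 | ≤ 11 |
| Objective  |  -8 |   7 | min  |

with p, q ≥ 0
C2 requires 3p - 3q ≤ 3, while C3 (-3p + 3q ≤ -6) is equivalent to 3p - 3q ≥ 6. Together they would need 6 ≤ 3p - 3q ≤ 3, which is impossible since 6 > 3. No point satisfies all constraints.

The feasible region is empty; the LP is infeasible.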